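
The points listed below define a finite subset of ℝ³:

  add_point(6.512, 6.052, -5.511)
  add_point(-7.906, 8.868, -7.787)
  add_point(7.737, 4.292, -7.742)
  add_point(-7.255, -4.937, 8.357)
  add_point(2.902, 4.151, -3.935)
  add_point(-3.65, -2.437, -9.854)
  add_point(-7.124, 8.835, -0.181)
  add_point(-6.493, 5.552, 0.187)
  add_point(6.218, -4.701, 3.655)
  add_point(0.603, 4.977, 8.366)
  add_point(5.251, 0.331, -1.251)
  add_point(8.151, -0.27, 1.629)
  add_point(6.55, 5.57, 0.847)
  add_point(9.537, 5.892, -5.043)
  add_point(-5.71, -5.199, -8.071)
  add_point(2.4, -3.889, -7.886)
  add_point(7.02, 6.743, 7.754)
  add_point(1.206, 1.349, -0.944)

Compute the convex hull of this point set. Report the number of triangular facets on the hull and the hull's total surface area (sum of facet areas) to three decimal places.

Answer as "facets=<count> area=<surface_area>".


Points on the hull: [1, 2, 3, 5, 6, 8, 9, 11, 13, 14, 15, 16] (12 of 18).

Facet areas (half cross-product norm):
  f1: (p2, p13, p1) → 27.5529
  f2: (p16, p13, p1) → 116.8815
  f3: (p3, p14, p1) → 117.3532
  f4: (p3, p8, p14) → 107.0831
  f5: (p3, p16, p9) → 25.1736
  f6: (p3, p16, p8) → 86.8848
  f7: (p5, p14, p1) → 21.8413
  f8: (p5, p2, p1) → 80.5018
  f9: (p15, p8, p14) → 47.4241
  f10: (p15, p2, p8) → 59.0089
  f11: (p15, p5, p14) → 12.4147
  f12: (p15, p5, p2) → 30.1483
  f13: (p6, p16, p1) → 51.2908
  f14: (p6, p16, p9) → 36.0072
  f15: (p6, p3, p1) → 52.6511
  f16: (p6, p3, p9) → 76.0256
  f17: (p11, p16, p13) → 43.0849
  f18: (p11, p16, p8) → 23.1603
  f19: (p11, p2, p13) → 16.3743
  f20: (p11, p2, p8) → 19.4596
Σ area = 1050.322

Check V−E+F: 12 − 30 + 20 = 2.

facets=20 area=1050.322


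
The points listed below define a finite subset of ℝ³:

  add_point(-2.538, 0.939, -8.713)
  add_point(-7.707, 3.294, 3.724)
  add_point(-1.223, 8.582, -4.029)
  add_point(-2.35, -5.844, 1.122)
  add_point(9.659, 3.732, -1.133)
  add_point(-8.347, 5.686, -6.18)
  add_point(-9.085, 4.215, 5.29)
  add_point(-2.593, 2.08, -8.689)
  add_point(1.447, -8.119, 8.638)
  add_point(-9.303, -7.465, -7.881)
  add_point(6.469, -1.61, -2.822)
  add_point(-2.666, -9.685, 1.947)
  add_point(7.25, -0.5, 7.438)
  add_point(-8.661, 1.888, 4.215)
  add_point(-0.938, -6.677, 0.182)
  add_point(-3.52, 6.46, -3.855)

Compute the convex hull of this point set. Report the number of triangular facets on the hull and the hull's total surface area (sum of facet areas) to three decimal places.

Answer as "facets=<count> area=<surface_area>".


Hull vertices (12/16): indices [0, 2, 4, 5, 6, 7, 8, 9, 10, 11, 12, 13].

Triangle areas on the boundary:
  f1: (p7, p2, p4) → 49.7293
  f2: (p5, p6, p9) → 77.0270
  f3: (p5, p6, p2) → 45.6400
  f4: (p5, p7, p9) → 42.2190
  f5: (p5, p7, p2) → 26.0246
  f6: (p12, p6, p8) → 77.7681
  f7: (p12, p2, p4) → 59.6700
  f8: (p12, p6, p2) → 101.9131
  f9: (p10, p11, p9) → 78.9502
  f10: (p10, p11, p8) → 51.6188
  f11: (p10, p12, p4) → 30.7775
  f12: (p10, p12, p8) → 49.9457
  f13: (p13, p6, p8) → 15.6293
  f14: (p13, p11, p8) → 52.7986
  f15: (p13, p6, p9) → 9.8871
  f16: (p13, p11, p9) → 76.8302
  f17: (p0, p7, p4) → 8.2481
  f18: (p0, p10, p4) → 33.3780
  f19: (p0, p7, p9) → 4.1312
  f20: (p0, p10, p9) → 57.2819
Σ area = 949.468

Euler: V−E+F = 12−30+20 = 2.

facets=20 area=949.468


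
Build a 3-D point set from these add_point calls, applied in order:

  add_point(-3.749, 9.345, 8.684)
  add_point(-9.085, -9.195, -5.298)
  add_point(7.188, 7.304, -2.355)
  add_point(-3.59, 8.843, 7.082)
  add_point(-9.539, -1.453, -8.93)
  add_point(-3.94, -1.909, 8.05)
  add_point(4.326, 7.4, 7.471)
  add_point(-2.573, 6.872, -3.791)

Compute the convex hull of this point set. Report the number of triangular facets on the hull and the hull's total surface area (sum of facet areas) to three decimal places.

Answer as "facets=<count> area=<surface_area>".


facets=10 area=717.099

Extreme-point indices: [0, 1, 2, 4, 5, 6, 7] — 7 of 8 on the boundary.

Per-facet area ½‖(b−a)×(c−a)‖:
  f1: (p1, p2, p4) → 83.6566
  f2: (p0, p1, p4) → 91.4784
  f3: (p5, p1, p2) → 142.7256
  f4: (p5, p0, p1) → 78.0913
  f5: (p7, p2, p4) → 44.2456
  f6: (p7, p0, p4) → 66.4757
  f7: (p7, p0, p2) → 62.9534
  f8: (p6, p0, p2) → 39.1808
  f9: (p6, p5, p2) → 62.1696
  f10: (p6, p5, p0) → 46.1220
Σ area = 717.099

Check V−E+F: 7 − 15 + 10 = 2.


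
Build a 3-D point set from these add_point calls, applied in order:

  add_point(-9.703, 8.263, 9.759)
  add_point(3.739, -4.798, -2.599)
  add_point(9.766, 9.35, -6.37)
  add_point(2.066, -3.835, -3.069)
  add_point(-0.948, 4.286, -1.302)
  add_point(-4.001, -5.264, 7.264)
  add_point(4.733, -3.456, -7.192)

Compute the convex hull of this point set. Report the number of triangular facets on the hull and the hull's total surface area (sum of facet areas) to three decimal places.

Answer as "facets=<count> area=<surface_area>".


Points on the hull: [0, 1, 2, 3, 4, 5, 6] (7 of 7).

Per-facet area ½‖(b−a)×(c−a)‖:
  f1: (p5, p2, p0) → 175.5953
  f2: (p1, p5, p2) → 88.4368
  f3: (p1, p6, p2) → 32.4001
  f4: (p1, p6, p5) → 14.8699
  f5: (p4, p2, p0) → 68.6610
  f6: (p4, p6, p0) → 38.8556
  f7: (p4, p6, p2) → 67.8745
  f8: (p3, p5, p0) → 87.4674
  f9: (p3, p6, p0) → 33.7278
  f10: (p3, p6, p5) → 1.7790
Σ area = 609.667

Euler: V−E+F = 7−15+10 = 2.

facets=10 area=609.667


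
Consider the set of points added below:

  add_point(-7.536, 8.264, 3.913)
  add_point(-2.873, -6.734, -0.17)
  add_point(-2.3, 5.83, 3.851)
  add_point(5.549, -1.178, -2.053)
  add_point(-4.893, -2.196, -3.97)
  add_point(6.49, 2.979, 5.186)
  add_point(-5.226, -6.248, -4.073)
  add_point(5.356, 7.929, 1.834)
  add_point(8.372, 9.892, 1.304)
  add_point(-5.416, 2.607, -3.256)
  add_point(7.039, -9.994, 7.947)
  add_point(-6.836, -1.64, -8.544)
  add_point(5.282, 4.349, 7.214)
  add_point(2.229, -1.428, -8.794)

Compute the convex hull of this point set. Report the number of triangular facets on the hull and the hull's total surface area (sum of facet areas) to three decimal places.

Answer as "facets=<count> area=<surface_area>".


facets=14 area=869.313

Points on the hull: [0, 1, 3, 6, 8, 10, 11, 12, 13] (9 of 14).

Area of each hull facet:
  f1: (p6, p13, p10) → 87.9725
  f2: (p12, p8, p0) → 59.8438
  f3: (p12, p10, p0) → 91.2544
  f4: (p12, p10, p8) → 48.9783
  f5: (p11, p8, p0) → 128.3156
  f6: (p11, p13, p8) → 68.8330
  f7: (p11, p6, p0) → 52.5327
  f8: (p11, p6, p13) → 29.3640
  f9: (p3, p10, p8) → 74.0520
  f10: (p3, p13, p8) → 41.2479
  f11: (p3, p13, p10) → 36.2284
  f12: (p1, p10, p0) → 102.6933
  f13: (p1, p6, p0) → 37.1708
  f14: (p1, p6, p10) → 10.8267
Σ area = 869.313

Euler: V−E+F = 9−21+14 = 2.


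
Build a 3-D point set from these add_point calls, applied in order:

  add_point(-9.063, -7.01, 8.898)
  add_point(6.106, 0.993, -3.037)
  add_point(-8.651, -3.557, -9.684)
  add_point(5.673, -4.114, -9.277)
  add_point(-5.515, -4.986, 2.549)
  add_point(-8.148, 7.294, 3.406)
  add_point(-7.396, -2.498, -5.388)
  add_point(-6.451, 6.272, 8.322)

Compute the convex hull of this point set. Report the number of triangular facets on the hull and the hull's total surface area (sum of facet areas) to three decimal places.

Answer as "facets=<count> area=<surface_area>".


Extreme-point indices: [0, 1, 2, 3, 5, 7] — 6 of 8 on the boundary.

Per-facet area ½‖(b−a)×(c−a)‖:
  f1: (p2, p5, p0) → 123.6439
  f2: (p3, p1, p0) → 83.2732
  f3: (p3, p2, p0) → 135.5398
  f4: (p3, p5, p1) → 59.4983
  f5: (p3, p2, p5) → 121.9248
  f6: (p7, p1, p0) → 119.1615
  f7: (p7, p5, p0) → 35.4022
  f8: (p7, p5, p1) → 44.6874
Σ area = 723.131

Euler: V−E+F = 6−12+8 = 2.

facets=8 area=723.131


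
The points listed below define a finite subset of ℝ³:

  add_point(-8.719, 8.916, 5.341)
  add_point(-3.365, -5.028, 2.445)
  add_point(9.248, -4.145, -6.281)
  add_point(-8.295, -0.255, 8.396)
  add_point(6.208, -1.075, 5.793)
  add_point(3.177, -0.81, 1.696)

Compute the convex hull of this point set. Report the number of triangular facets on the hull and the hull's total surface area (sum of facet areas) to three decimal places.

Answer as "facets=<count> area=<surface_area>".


Points on the hull: [0, 1, 2, 3, 4] (5 of 6).

Facet areas (half cross-product norm):
  f1: (p1, p2, p0) → 109.7214
  f2: (p3, p1, p0) → 41.7054
  f3: (p4, p2, p0) → 109.6665
  f4: (p4, p3, p0) → 71.3378
  f5: (p4, p1, p2) → 68.7989
  f6: (p4, p3, p1) → 49.2542
Σ area = 450.484

Euler: V−E+F = 5−9+6 = 2.

facets=6 area=450.484


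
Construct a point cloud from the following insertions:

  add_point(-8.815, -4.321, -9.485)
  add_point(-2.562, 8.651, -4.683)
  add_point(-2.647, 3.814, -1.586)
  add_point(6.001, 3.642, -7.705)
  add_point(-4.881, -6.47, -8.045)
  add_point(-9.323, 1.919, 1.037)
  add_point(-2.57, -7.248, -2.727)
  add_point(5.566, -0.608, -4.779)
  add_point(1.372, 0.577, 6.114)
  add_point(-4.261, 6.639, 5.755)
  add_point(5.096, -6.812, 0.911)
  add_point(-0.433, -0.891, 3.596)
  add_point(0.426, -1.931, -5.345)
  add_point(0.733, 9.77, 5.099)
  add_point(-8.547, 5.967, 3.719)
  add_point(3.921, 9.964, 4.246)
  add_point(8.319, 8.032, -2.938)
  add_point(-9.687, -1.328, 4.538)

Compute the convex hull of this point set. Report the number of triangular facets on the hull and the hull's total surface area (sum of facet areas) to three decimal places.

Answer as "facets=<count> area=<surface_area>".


facets=26 area=918.152

Points on the hull: [0, 1, 3, 4, 5, 6, 7, 8, 9, 10, 13, 14, 15, 16, 17] (15 of 18).

Triangle areas on the boundary:
  f1: (p0, p6, p17) → 56.4596
  f2: (p10, p6, p17) → 48.3333
  f3: (p15, p10, p16) → 67.3903
  f4: (p15, p1, p16) → 44.0600
  f5: (p3, p1, p16) → 34.7156
  f6: (p3, p1, p0) → 77.6359
  f7: (p4, p0, p6) → 10.2397
  f8: (p4, p10, p6) → 16.7505
  f9: (p4, p3, p0) → 33.2762
  f10: (p5, p0, p17) → 28.0929
  f11: (p8, p10, p17) → 54.5682
  f12: (p8, p15, p10) → 41.4050
  f13: (p7, p4, p10) → 51.0988
  f14: (p7, p4, p3) → 30.5684
  f15: (p7, p10, p16) → 32.0665
  f16: (p7, p3, p16) → 17.5886
  f17: (p14, p1, p0) → 79.3156
  f18: (p14, p5, p0) → 14.2036
  f19: (p14, p5, p17) → 11.6001
  f20: (p13, p15, p1) → 17.1203
  f21: (p13, p14, p1) → 46.6680
  f22: (p13, p8, p15) → 15.3210
  f23: (p9, p8, p17) → 39.2974
  f24: (p9, p13, p8) → 24.1541
  f25: (p9, p14, p17) → 17.3315
  f26: (p9, p13, p14) → 8.8909
Σ area = 918.152

Euler characteristic 15−39+26 = 2 ✓


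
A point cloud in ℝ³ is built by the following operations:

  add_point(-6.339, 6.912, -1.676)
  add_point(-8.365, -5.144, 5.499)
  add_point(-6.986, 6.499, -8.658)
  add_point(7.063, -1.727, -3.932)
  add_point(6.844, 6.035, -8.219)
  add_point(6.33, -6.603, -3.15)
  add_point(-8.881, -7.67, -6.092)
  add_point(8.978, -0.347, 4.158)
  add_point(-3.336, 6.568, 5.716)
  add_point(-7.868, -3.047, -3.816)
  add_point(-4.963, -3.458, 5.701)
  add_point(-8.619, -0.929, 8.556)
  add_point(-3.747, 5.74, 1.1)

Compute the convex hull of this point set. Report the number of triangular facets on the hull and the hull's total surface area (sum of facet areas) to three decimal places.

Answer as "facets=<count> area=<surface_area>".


facets=16 area=965.690

Hull vertices (10/13): indices [0, 1, 2, 3, 4, 5, 6, 7, 8, 11].

Per-facet area ½‖(b−a)×(c−a)‖:
  f1: (p1, p11, p6) → 20.7388
  f2: (p1, p11, p7) → 46.6663
  f3: (p8, p11, p7) → 67.6356
  f4: (p8, p11, p0) → 38.1435
  f5: (p8, p4, p7) → 96.7650
  f6: (p8, p4, p0) → 58.7190
  f7: (p5, p4, p6) → 105.7578
  f8: (p5, p1, p6) → 89.4583
  f9: (p5, p1, p7) → 83.7268
  f10: (p2, p4, p6) → 100.1112
  f11: (p2, p4, p0) → 48.2626
  f12: (p2, p11, p6) → 113.4082
  f13: (p2, p11, p0) → 31.6336
  f14: (p3, p4, p7) → 35.3292
  f15: (p3, p5, p7) → 21.0169
  f16: (p3, p5, p4) → 8.3168
Σ area = 965.690

Euler: V−E+F = 10−24+16 = 2.


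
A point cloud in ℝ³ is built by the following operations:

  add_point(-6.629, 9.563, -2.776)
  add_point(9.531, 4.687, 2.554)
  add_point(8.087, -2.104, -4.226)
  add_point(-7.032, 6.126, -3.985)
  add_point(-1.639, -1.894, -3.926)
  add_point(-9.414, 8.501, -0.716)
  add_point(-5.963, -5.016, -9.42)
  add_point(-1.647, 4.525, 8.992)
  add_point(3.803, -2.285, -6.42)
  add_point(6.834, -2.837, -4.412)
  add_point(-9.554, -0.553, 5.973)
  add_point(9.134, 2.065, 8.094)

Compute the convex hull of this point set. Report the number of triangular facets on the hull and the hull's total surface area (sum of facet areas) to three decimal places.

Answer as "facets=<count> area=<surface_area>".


facets=18 area=841.544

Hull vertices (11/12): indices [0, 1, 2, 3, 5, 6, 7, 8, 9, 10, 11].

Per-facet area ½‖(b−a)×(c−a)‖:
  f1: (p7, p0, p1) → 87.9849
  f2: (p9, p6, p10) → 112.4204
  f3: (p3, p6, p0) → 5.1460
  f4: (p5, p7, p10) → 53.9070
  f5: (p5, p7, p0) → 23.6114
  f6: (p5, p3, p0) → 6.5420
  f7: (p5, p6, p10) → 86.9080
  f8: (p5, p3, p6) → 17.4525
  f9: (p11, p7, p1) → 34.0423
  f10: (p11, p7, p10) → 42.0875
  f11: (p11, p9, p10) → 122.6676
  f12: (p8, p6, p0) → 80.5003
  f13: (p8, p9, p6) → 9.3329
  f14: (p2, p11, p1) → 28.2160
  f15: (p2, p11, p9) → 8.9489
  f16: (p2, p8, p9) → 1.9221
  f17: (p2, p0, p1) → 84.8702
  f18: (p2, p8, p0) → 34.9840
Σ area = 841.544

Check V−E+F: 11 − 27 + 18 = 2.


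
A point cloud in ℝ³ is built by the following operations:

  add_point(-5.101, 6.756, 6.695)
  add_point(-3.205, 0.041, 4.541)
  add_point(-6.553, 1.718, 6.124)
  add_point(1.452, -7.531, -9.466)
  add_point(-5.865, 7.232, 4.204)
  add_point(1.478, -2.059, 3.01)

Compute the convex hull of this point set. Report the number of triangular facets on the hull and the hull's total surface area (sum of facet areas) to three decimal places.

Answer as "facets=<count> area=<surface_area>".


5 of the 6 inputs are extreme points: [0, 2, 3, 4, 5].

Facet areas (half cross-product norm):
  f1: (p3, p5, p2) → 56.7891
  f2: (p3, p4, p2) → 57.7283
  f3: (p3, p4, p5) → 74.1561
  f4: (p0, p5, p2) → 24.3769
  f5: (p0, p4, p2) → 6.9843
  f6: (p0, p4, p5) → 15.3625
Σ area = 235.397

Check V−E+F: 5 − 9 + 6 = 2.

facets=6 area=235.397


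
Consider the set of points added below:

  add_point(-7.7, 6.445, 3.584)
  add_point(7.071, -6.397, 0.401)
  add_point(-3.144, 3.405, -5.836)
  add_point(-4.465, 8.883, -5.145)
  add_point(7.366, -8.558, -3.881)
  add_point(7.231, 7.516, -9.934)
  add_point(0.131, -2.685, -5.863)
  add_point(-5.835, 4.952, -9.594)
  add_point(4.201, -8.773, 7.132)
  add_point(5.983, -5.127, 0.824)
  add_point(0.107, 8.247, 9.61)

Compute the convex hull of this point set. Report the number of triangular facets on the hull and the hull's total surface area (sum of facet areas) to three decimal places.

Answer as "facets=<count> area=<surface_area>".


facets=14 area=934.201

Extreme-point indices: [0, 1, 3, 4, 5, 6, 7, 8, 10] — 9 of 11 on the boundary.

Area of each hull facet:
  f1: (p7, p5, p4) → 112.4928
  f2: (p8, p10, p0) → 88.3618
  f3: (p8, p7, p0) → 131.5277
  f4: (p3, p7, p0) → 26.5602
  f5: (p3, p7, p5) → 38.3587
  f6: (p3, p10, p0) → 46.8530
  f7: (p3, p10, p5) → 97.9271
  f8: (p6, p7, p4) → 13.0831
  f9: (p6, p8, p4) → 54.5940
  f10: (p6, p8, p7) → 49.4234
  f11: (p1, p5, p4) → 41.0321
  f12: (p1, p8, p4) → 13.8283
  f13: (p1, p10, p5) → 152.4149
  f14: (p1, p8, p10) → 67.7441
Σ area = 934.201

Check V−E+F: 9 − 21 + 14 = 2.


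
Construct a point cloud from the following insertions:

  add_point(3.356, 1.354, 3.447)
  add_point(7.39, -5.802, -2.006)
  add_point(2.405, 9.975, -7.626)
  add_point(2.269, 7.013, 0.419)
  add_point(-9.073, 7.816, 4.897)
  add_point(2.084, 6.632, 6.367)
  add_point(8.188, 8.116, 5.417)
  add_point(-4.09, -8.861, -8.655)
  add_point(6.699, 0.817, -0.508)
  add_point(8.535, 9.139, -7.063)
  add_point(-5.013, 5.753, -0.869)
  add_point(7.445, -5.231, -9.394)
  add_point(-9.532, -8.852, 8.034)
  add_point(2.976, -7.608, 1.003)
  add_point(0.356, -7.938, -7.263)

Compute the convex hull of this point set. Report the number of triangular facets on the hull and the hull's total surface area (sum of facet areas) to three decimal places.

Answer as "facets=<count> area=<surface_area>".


Points on the hull: [1, 2, 4, 5, 6, 7, 9, 10, 11, 12, 13, 14] (12 of 15).

Area of each hull facet:
  f1: (p4, p7, p12) → 146.3836
  f2: (p14, p7, p11) → 10.4544
  f3: (p2, p11, p9) → 45.3009
  f4: (p2, p7, p11) → 97.6062
  f5: (p2, p6, p9) → 38.8032
  f6: (p2, p6, p4) → 112.3707
  f7: (p13, p6, p12) → 120.4962
  f8: (p13, p7, p12) → 85.9441
  f9: (p13, p14, p7) → 16.9423
  f10: (p1, p11, p9) → 53.9038
  f11: (p1, p6, p9) → 90.8838
  f12: (p1, p13, p6) → 44.4192
  f13: (p1, p14, p11) → 27.8330
  f14: (p1, p13, p14) → 23.6267
  f15: (p5, p4, p12) → 95.5120
  f16: (p5, p6, p12) → 39.1218
  f17: (p5, p6, p4) → 15.4099
  f18: (p10, p4, p7) → 46.4776
  f19: (p10, p2, p7) → 90.2635
  f20: (p10, p2, p4) → 26.2373
Σ area = 1227.990

Euler: V−E+F = 12−30+20 = 2.

facets=20 area=1227.990


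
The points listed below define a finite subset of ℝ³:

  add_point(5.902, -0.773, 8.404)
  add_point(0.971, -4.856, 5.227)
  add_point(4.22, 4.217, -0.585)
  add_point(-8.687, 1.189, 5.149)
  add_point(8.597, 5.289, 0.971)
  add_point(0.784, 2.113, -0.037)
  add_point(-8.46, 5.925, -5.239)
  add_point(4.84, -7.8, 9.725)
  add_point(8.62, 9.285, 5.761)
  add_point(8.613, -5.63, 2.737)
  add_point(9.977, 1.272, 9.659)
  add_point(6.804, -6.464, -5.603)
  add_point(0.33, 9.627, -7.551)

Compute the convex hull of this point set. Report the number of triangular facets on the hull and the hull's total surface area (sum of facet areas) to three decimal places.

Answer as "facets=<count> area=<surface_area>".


facets=16 area=981.579

10 of the 13 inputs are extreme points: [1, 3, 4, 6, 7, 8, 9, 10, 11, 12].

Area of each hull facet:
  f1: (p7, p10, p3) → 87.7422
  f2: (p8, p10, p3) → 83.9191
  f3: (p1, p7, p3) → 25.5606
  f4: (p1, p11, p3) → 62.7045
  f5: (p1, p11, p7) → 39.6636
  f6: (p6, p11, p3) → 109.2770
  f7: (p6, p11, p12) → 85.5696
  f8: (p6, p8, p3) → 107.6593
  f9: (p6, p8, p12) → 74.2149
  f10: (p9, p7, p10) → 38.0932
  f11: (p9, p11, p7) → 25.0927
  f12: (p4, p11, p12) → 85.2884
  f13: (p4, p8, p12) → 37.6070
  f14: (p4, p8, p10) → 27.3133
  f15: (p4, p9, p10) → 44.5365
  f16: (p4, p9, p11) → 47.3371
Σ area = 981.579

Check V−E+F: 10 − 24 + 16 = 2.


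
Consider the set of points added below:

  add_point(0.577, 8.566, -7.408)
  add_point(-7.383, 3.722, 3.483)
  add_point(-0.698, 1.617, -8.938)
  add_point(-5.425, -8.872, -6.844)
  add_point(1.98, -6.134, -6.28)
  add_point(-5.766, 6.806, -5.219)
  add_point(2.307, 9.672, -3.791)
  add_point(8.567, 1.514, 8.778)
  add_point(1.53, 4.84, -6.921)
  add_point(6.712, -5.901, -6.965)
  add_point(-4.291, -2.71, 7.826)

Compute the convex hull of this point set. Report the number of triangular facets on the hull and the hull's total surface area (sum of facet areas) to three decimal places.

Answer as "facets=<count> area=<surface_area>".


facets=14 area=876.812

Hull vertices (9/11): indices [0, 1, 2, 3, 5, 6, 7, 9, 10].

Facet areas (half cross-product norm):
  f1: (p6, p7, p1) → 102.1796
  f2: (p9, p6, p7) → 121.0052
  f3: (p10, p7, p1) → 56.0526
  f4: (p10, p3, p1) → 65.1900
  f5: (p10, p9, p7) → 113.4172
  f6: (p10, p9, p3) → 98.5095
  f7: (p5, p3, p1) → 71.9425
  f8: (p5, p6, p1) → 40.4248
  f9: (p2, p9, p3) → 58.0297
  f10: (p2, p5, p3) → 46.2904
  f11: (p0, p5, p6) → 14.2078
  f12: (p0, p2, p5) → 23.5942
  f13: (p0, p9, p6) → 32.6371
  f14: (p0, p2, p9) → 33.3316
Σ area = 876.812

Euler characteristic 9−21+14 = 2 ✓


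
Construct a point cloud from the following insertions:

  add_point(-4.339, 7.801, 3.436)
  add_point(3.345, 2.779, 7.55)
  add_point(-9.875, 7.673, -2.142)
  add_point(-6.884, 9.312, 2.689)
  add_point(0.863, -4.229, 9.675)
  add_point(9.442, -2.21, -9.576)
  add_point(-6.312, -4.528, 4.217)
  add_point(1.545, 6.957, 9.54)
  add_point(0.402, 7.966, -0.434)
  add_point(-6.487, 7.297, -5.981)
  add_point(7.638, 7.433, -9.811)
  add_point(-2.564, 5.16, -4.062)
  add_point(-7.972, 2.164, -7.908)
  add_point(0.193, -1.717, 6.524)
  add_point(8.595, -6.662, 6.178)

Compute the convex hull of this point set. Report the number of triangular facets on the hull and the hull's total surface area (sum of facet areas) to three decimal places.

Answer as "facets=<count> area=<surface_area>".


10 of the 15 inputs are extreme points: [2, 3, 4, 5, 6, 7, 9, 10, 12, 14].

Per-facet area ½‖(b−a)×(c−a)‖:
  f1: (p12, p10, p5) → 80.5507
  f2: (p3, p7, p10) → 104.9904
  f3: (p14, p7, p4) → 48.2911
  f4: (p14, p10, p5) → 77.2061
  f5: (p14, p7, p10) → 150.9934
  f6: (p9, p12, p2) → 14.4223
  f7: (p9, p12, p10) → 40.9488
  f8: (p9, p3, p2) → 14.4934
  f9: (p9, p3, p10) → 62.2888
  f10: (p6, p14, p4) → 35.5974
  f11: (p6, p12, p2) → 55.1909
  f12: (p6, p12, p5) → 124.3192
  f13: (p6, p14, p5) → 123.6953
  f14: (p6, p3, p2) → 40.6414
  f15: (p6, p7, p4) → 50.4067
  f16: (p6, p3, p7) → 73.6508
Σ area = 1097.687

Check V−E+F: 10 − 24 + 16 = 2.

facets=16 area=1097.687


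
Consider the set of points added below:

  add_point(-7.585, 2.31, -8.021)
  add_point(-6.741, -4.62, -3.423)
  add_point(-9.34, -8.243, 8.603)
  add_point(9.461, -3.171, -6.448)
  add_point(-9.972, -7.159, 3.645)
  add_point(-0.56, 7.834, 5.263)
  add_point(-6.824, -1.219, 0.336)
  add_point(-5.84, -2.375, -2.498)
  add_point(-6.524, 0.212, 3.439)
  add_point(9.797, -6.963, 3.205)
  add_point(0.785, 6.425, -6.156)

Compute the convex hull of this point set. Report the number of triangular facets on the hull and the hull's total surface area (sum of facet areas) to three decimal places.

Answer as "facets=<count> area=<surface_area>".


facets=14 area=896.433

Points on the hull: [0, 1, 2, 3, 4, 5, 8, 9, 10] (9 of 11).

Per-facet area ½‖(b−a)×(c−a)‖:
  f1: (p10, p0, p5) → 54.5182
  f2: (p2, p9, p4) → 50.3147
  f3: (p2, p5, p9) → 154.0696
  f4: (p3, p10, p0) → 59.3429
  f5: (p3, p5, p9) → 92.1993
  f6: (p3, p10, p5) → 73.5781
  f7: (p8, p0, p5) → 57.3319
  f8: (p8, p2, p5) → 35.8160
  f9: (p8, p0, p4) → 47.0849
  f10: (p8, p2, p4) → 20.5335
  f11: (p1, p0, p4) → 24.6335
  f12: (p1, p3, p0) → 68.9639
  f13: (p1, p9, p4) → 73.4587
  f14: (p1, p3, p9) → 84.5877
Σ area = 896.433

Euler: V−E+F = 9−21+14 = 2.


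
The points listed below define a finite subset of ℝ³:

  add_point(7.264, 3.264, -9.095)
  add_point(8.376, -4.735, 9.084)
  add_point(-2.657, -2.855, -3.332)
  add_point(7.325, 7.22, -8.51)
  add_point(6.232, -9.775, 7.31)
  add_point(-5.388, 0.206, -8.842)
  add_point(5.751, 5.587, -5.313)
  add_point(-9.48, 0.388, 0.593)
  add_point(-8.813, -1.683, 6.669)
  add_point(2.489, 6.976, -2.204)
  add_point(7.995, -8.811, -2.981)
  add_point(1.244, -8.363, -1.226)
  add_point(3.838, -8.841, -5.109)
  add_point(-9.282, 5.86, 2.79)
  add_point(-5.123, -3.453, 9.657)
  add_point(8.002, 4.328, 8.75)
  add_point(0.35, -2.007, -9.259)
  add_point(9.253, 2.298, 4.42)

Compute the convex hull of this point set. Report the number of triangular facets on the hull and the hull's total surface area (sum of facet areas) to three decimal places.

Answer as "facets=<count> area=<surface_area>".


16 of the 18 inputs are extreme points: [0, 1, 3, 4, 5, 7, 8, 9, 10, 11, 12, 13, 14, 15, 16, 17].

Per-facet area ½‖(b−a)×(c−a)‖:
  f1: (p5, p12, p16) → 21.0663
  f2: (p15, p3, p17) → 26.7788
  f3: (p15, p9, p3) → 44.9861
  f4: (p11, p5, p7) → 64.6057
  f5: (p11, p5, p12) → 30.8091
  f6: (p11, p14, p4) → 61.8916
  f7: (p11, p12, p4) → 21.3086
  f8: (p0, p12, p16) → 37.5087
  f9: (p0, p5, p16) → 22.8714
  f10: (p0, p5, p3) → 25.2452
  f11: (p0, p3, p17) → 27.3050
  f12: (p1, p14, p4) → 37.5650
  f13: (p1, p15, p14) → 61.0415
  f14: (p1, p15, p17) → 20.6744
  f15: (p13, p15, p9) → 80.4320
  f16: (p13, p5, p7) → 28.4835
  f17: (p13, p15, p14) → 93.1941
  f18: (p13, p9, p3) → 25.2385
  f19: (p13, p5, p3) → 98.0363
  f20: (p10, p12, p4) → 23.3793
  f21: (p10, p0, p12) → 30.6629
  f22: (p10, p1, p4) → 29.7975
  f23: (p10, p0, p17) → 79.5110
  f24: (p10, p1, p17) → 52.3000
  f25: (p8, p13, p7) → 19.0081
  f26: (p8, p13, p14) → 16.8934
  f27: (p8, p11, p7) → 44.4840
  f28: (p8, p11, p14) → 34.2820
Σ area = 1159.360

Check V−E+F: 16 − 42 + 28 = 2.

facets=28 area=1159.360


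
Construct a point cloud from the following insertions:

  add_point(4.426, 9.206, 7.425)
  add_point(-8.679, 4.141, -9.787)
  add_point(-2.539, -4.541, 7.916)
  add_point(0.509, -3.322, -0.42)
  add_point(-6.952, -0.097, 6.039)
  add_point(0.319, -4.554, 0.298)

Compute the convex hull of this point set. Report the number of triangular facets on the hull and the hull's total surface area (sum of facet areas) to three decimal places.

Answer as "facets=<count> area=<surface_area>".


facets=8 area=470.305

Hull vertices (6/6): indices [0, 1, 2, 3, 4, 5].

Facet areas (half cross-product norm):
  f1: (p2, p5, p1) → 60.2028
  f2: (p2, p5, p0) → 61.6192
  f3: (p4, p0, p1) → 121.5952
  f4: (p4, p2, p1) → 45.9558
  f5: (p4, p2, p0) → 47.9168
  f6: (p3, p0, p1) → 115.1370
  f7: (p3, p5, p1) → 8.2254
  f8: (p3, p5, p0) → 9.6527
Σ area = 470.305

Euler: V−E+F = 6−12+8 = 2.


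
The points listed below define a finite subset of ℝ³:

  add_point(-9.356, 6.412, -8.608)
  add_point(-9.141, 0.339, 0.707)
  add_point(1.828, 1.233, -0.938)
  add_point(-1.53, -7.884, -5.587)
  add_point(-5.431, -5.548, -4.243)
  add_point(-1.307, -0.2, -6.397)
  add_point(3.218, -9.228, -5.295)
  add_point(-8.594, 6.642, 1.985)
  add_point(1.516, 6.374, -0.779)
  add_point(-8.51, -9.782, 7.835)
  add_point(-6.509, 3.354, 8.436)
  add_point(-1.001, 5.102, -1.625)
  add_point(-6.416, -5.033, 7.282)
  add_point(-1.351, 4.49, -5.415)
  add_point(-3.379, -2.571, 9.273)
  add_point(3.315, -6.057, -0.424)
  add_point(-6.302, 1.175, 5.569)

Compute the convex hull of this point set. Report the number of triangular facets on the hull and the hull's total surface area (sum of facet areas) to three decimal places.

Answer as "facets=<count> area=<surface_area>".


facets=22 area=810.354

Hull vertices (13/17): indices [0, 1, 3, 4, 5, 6, 7, 8, 9, 10, 13, 14, 15].

Triangle areas on the boundary:
  f1: (p8, p7, p0) → 54.6265
  f2: (p1, p9, p0) → 25.6002
  f3: (p1, p7, p0) → 33.4061
  f4: (p1, p7, p9) → 29.3604
  f5: (p10, p7, p9) → 46.9292
  f6: (p10, p8, p7) → 39.4452
  f7: (p4, p9, p0) → 74.8786
  f8: (p4, p3, p0) → 25.4601
  f9: (p4, p3, p9) → 29.8278
  f10: (p6, p9, p15) → 41.0950
  f11: (p6, p3, p9) → 35.2461
  f12: (p6, p8, p15) → 31.3369
  f13: (p6, p3, p0) → 29.3066
  f14: (p14, p9, p15) → 55.0375
  f15: (p14, p10, p9) → 27.4677
  f16: (p14, p8, p15) → 72.7041
  f17: (p14, p10, p8) → 42.5000
  f18: (p13, p8, p0) → 18.8970
  f19: (p13, p6, p8) → 41.2479
  f20: (p5, p6, p0) → 22.3005
  f21: (p5, p13, p0) → 20.9257
  f22: (p5, p13, p6) → 12.7555
Σ area = 810.354

Euler characteristic 13−33+22 = 2 ✓


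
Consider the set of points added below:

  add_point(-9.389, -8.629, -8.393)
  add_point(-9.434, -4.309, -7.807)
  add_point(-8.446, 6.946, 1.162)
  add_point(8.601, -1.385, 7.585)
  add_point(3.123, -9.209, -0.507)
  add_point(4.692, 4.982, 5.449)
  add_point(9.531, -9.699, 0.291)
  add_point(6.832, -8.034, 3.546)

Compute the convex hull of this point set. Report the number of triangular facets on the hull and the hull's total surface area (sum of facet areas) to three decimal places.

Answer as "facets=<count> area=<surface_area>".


Extreme-point indices: [0, 1, 2, 3, 4, 5, 6, 7] — 8 of 8 on the boundary.

Triangle areas on the boundary:
  f1: (p0, p6, p1) → 45.4400
  f2: (p0, p2, p1) → 16.2591
  f3: (p7, p0, p2) → 170.8065
  f4: (p5, p6, p1) → 161.2184
  f5: (p5, p2, p1) → 99.6063
  f6: (p4, p0, p6) → 20.3814
  f7: (p4, p7, p6) → 12.5046
  f8: (p4, p7, p0) → 14.8289
  f9: (p3, p7, p2) → 79.9071
  f10: (p3, p5, p2) → 40.1037
  f11: (p3, p7, p6) → 15.3012
  f12: (p3, p5, p6) → 37.9413
Σ area = 714.298

Check V−E+F: 8 − 18 + 12 = 2.

facets=12 area=714.298


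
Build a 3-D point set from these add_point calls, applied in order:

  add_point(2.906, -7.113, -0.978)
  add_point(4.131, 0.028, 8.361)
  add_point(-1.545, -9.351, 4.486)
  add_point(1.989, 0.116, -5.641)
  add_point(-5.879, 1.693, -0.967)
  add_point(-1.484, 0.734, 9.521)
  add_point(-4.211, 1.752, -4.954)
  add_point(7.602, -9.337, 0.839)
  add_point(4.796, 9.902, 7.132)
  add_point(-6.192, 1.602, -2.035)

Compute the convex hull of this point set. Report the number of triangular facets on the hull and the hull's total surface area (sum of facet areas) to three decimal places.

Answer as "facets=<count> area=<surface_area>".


Points on the hull: [0, 1, 2, 3, 4, 5, 6, 7, 8, 9] (10 of 10).

Facet areas (half cross-product norm):
  f1: (p3, p8, p7) → 104.1786
  f2: (p4, p8, p9) → 6.0341
  f3: (p4, p5, p8) → 64.7822
  f4: (p4, p2, p9) → 6.6038
  f5: (p4, p2, p5) → 60.5473
  f6: (p1, p8, p7) → 47.4324
  f7: (p1, p5, p8) → 28.7904
  f8: (p1, p2, p7) → 54.0190
  f9: (p1, p2, p5) → 31.9419
  f10: (p0, p2, p7) → 20.1290
  f11: (p0, p3, p7) → 18.9411
  f12: (p6, p0, p3) → 26.9623
  f13: (p6, p8, p9) → 29.1453
  f14: (p6, p3, p8) → 52.5383
  f15: (p6, p2, p9) → 23.2566
  f16: (p6, p0, p2) → 44.2516
Σ area = 619.554

Euler characteristic 10−24+16 = 2 ✓

facets=16 area=619.554


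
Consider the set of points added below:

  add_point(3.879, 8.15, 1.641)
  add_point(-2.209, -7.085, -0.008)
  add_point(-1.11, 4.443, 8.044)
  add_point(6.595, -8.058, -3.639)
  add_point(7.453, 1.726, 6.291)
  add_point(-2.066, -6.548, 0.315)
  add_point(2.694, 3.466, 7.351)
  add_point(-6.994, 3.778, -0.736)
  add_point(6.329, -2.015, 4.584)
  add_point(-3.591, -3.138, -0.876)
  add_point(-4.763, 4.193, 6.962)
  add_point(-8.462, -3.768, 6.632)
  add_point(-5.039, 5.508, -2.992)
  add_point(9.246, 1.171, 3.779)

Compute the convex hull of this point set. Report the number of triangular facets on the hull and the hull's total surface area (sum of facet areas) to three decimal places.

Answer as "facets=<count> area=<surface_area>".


Extreme-point indices: [0, 1, 2, 3, 4, 6, 7, 8, 9, 10, 11, 12, 13] — 13 of 14 on the boundary.

Triangle areas on the boundary:
  f1: (p0, p3, p13) → 52.2181
  f2: (p12, p0, p3) → 87.0595
  f3: (p8, p3, p11) → 76.5690
  f4: (p8, p3, p13) → 21.6296
  f5: (p1, p3, p11) → 21.4709
  f6: (p6, p2, p0) → 14.7881
  f7: (p6, p2, p11) → 20.0252
  f8: (p10, p2, p11) → 14.7768
  f9: (p10, p12, p0) → 47.0612
  f10: (p10, p2, p0) → 15.9013
  f11: (p7, p10, p11) → 34.5386
  f12: (p7, p10, p12) → 12.4074
  f13: (p9, p12, p3) → 45.7751
  f14: (p9, p1, p3) → 19.4066
  f15: (p9, p7, p12) → 13.0627
  f16: (p9, p1, p11) → 19.1260
  f17: (p9, p7, p11) → 33.9401
  f18: (p4, p8, p13) → 6.3201
  f19: (p4, p0, p13) → 13.6115
  f20: (p4, p6, p0) → 19.2797
  f21: (p4, p8, p11) → 30.4963
  f22: (p4, p6, p11) → 28.1611
Σ area = 647.625

Check V−E+F: 13 − 33 + 22 = 2.

facets=22 area=647.625


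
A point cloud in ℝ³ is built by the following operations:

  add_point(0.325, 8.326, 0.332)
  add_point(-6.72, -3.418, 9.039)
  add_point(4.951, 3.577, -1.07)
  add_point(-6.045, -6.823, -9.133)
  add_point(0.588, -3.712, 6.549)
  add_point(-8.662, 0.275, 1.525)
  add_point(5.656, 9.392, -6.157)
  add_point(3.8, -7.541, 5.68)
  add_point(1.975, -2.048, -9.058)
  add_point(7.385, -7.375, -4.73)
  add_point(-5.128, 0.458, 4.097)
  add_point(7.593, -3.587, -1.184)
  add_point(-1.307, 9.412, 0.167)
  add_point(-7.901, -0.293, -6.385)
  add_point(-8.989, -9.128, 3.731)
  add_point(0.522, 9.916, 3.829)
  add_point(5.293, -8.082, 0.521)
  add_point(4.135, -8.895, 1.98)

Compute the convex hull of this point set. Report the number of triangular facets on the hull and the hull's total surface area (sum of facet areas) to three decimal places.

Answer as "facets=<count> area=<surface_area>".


facets=26 area=1031.573

15 of the 18 inputs are extreme points: [1, 3, 4, 5, 6, 7, 8, 9, 11, 12, 13, 14, 15, 16, 17].

Area of each hull facet:
  f1: (p6, p15, p11) → 77.1365
  f2: (p7, p15, p11) → 70.3524
  f3: (p13, p3, p14) → 47.3343
  f4: (p13, p6, p3) → 57.8656
  f5: (p8, p6, p3) → 39.3665
  f6: (p1, p7, p14) → 47.0490
  f7: (p9, p7, p11) → 22.3973
  f8: (p9, p8, p3) → 39.7505
  f9: (p9, p6, p11) → 32.9460
  f10: (p9, p8, p6) → 52.1122
  f11: (p4, p7, p15) → 24.8333
  f12: (p4, p1, p15) → 53.6728
  f13: (p4, p1, p7) → 14.3166
  f14: (p5, p1, p15) → 58.0703
  f15: (p5, p13, p14) → 37.9958
  f16: (p5, p1, p14) → 32.9076
  f17: (p17, p7, p14) → 25.6434
  f18: (p17, p3, p14) → 83.1621
  f19: (p17, p9, p3) → 53.4011
  f20: (p12, p5, p15) → 23.4539
  f21: (p12, p5, p13) → 46.7038
  f22: (p12, p6, p15) → 18.6822
  f23: (p12, p13, p6) → 63.1669
  f24: (p16, p9, p7) → 3.7283
  f25: (p16, p17, p7) → 3.2646
  f26: (p16, p17, p9) → 2.2600
Σ area = 1031.573

Euler: V−E+F = 15−39+26 = 2.


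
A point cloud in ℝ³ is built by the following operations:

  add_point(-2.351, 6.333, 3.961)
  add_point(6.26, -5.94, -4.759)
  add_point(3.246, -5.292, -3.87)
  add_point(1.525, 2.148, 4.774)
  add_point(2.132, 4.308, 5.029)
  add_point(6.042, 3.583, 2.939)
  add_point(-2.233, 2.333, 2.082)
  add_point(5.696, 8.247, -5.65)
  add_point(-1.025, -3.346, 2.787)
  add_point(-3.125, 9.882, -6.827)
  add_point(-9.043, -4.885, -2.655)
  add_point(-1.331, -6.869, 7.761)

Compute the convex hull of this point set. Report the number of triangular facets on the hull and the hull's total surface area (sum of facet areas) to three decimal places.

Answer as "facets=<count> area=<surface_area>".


facets=12 area=729.465

8 of the 12 inputs are extreme points: [0, 1, 4, 5, 7, 9, 10, 11].

Area of each hull facet:
  f1: (p9, p1, p10) → 120.2361
  f2: (p11, p1, p10) → 88.8355
  f3: (p5, p11, p1) → 77.9903
  f4: (p0, p9, p10) → 81.2878
  f5: (p0, p11, p10) → 82.4621
  f6: (p7, p9, p1) → 62.6798
  f7: (p7, p5, p1) → 58.9030
  f8: (p7, p0, p9) → 49.9166
  f9: (p4, p5, p11) → 26.4085
  f10: (p4, p0, p11) → 29.8240
  f11: (p4, p7, p5) → 20.9498
  f12: (p4, p7, p0) → 29.9710
Σ area = 729.465

Euler characteristic 8−18+12 = 2 ✓


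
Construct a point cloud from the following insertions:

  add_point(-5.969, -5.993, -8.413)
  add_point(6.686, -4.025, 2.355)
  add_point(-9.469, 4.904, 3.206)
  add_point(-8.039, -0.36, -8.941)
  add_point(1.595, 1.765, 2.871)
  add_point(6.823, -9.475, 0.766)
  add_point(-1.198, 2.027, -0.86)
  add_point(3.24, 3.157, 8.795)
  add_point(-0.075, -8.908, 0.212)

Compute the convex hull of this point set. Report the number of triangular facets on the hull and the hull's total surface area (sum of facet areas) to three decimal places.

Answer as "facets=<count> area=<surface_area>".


Hull vertices (9/9): indices [0, 1, 2, 3, 4, 5, 6, 7, 8].

Facet areas (half cross-product norm):
  f1: (p0, p3, p2) → 37.9103
  f2: (p0, p3, p5) → 41.3586
  f3: (p8, p7, p2) → 100.3928
  f4: (p8, p7, p5) → 51.6413
  f5: (p8, p0, p2) → 85.1492
  f6: (p8, p0, p5) → 29.3838
  f7: (p6, p7, p2) → 51.5053
  f8: (p6, p3, p2) → 51.7131
  f9: (p4, p6, p7) → 6.5667
  f10: (p1, p3, p5) → 53.6731
  f11: (p1, p6, p3) → 46.2822
  f12: (p1, p4, p6) → 16.6606
  f13: (p1, p7, p5) → 14.9903
  f14: (p1, p4, p7) → 24.3164
Σ area = 611.544

Euler characteristic 9−21+14 = 2 ✓

facets=14 area=611.544


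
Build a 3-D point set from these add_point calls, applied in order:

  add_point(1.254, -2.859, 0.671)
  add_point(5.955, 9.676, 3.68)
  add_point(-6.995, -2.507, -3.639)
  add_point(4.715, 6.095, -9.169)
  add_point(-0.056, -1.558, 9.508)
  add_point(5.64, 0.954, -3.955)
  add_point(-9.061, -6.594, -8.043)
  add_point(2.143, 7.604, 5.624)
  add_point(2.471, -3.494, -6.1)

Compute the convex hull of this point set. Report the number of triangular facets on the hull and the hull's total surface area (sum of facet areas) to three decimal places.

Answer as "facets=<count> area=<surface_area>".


facets=14 area=641.280

9 of the 9 inputs are extreme points: [0, 1, 2, 3, 4, 5, 6, 7, 8].

Triangle areas on the boundary:
  f1: (p8, p3, p6) → 57.2501
  f2: (p7, p4, p1) → 16.7967
  f3: (p7, p3, p1) → 31.1920
  f4: (p0, p4, p6) → 53.2102
  f5: (p0, p8, p6) → 41.7890
  f6: (p5, p3, p1) → 42.7260
  f7: (p5, p8, p3) → 21.2059
  f8: (p5, p4, p1) → 76.3688
  f9: (p5, p0, p4) → 26.2723
  f10: (p5, p0, p8) → 19.1132
  f11: (p2, p3, p6) → 46.1846
  f12: (p2, p7, p3) → 106.3618
  f13: (p2, p4, p6) → 28.1243
  f14: (p2, p7, p4) → 74.6855
Σ area = 641.280

Check V−E+F: 9 − 21 + 14 = 2.


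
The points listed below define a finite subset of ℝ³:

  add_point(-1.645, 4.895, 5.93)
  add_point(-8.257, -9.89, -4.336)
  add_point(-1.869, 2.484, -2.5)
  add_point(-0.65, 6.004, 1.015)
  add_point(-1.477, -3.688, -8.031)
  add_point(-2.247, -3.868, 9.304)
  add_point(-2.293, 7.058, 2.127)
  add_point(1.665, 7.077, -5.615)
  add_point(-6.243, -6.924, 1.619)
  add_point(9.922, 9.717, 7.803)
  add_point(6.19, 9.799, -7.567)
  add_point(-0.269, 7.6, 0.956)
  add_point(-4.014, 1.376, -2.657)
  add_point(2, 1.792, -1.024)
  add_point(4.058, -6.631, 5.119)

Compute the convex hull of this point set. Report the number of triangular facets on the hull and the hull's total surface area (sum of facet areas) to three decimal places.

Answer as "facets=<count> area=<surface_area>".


facets=18 area=911.719

11 of the 15 inputs are extreme points: [0, 1, 4, 5, 6, 7, 8, 9, 10, 12, 14].

Triangle areas on the boundary:
  f1: (p14, p4, p1) → 70.6338
  f2: (p14, p10, p9) → 135.5046
  f3: (p14, p4, p10) → 112.9657
  f4: (p6, p10, p9) → 85.9806
  f5: (p12, p6, p1) → 23.9418
  f6: (p5, p14, p1) → 62.2274
  f7: (p5, p14, p9) → 70.1198
  f8: (p7, p6, p10) → 18.0445
  f9: (p7, p12, p6) → 29.5300
  f10: (p7, p4, p10) → 25.8127
  f11: (p7, p4, p1) → 40.7567
  f12: (p7, p12, p1) → 31.2697
  f13: (p8, p6, p1) → 43.1876
  f14: (p8, p5, p1) → 5.5402
  f15: (p0, p8, p6) → 29.4587
  f16: (p0, p8, p5) → 43.1825
  f17: (p0, p6, p9) → 27.9425
  f18: (p0, p5, p9) → 55.6207
Σ area = 911.719

Check V−E+F: 11 − 27 + 18 = 2.


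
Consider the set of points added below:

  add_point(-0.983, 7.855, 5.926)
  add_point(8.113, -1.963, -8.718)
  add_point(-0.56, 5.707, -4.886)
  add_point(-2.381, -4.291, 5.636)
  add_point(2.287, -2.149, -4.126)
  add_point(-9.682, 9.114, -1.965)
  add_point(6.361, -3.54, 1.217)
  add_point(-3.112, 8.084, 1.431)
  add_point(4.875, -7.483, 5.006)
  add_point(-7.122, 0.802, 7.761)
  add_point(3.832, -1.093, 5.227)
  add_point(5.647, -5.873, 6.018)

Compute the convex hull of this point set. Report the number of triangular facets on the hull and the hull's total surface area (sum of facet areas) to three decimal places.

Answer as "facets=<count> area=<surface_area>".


facets=20 area=672.738

Hull vertices (12/12): indices [0, 1, 2, 3, 4, 5, 6, 7, 8, 9, 10, 11].

Triangle areas on the boundary:
  f1: (p0, p9, p5) → 54.2361
  f2: (p3, p9, p5) → 44.3518
  f3: (p3, p9, p8) → 12.6838
  f4: (p2, p1, p5) → 21.2925
  f5: (p2, p0, p1) → 59.8085
  f6: (p11, p8, p1) → 15.4889
  f7: (p11, p9, p8) → 14.8343
  f8: (p11, p0, p9) → 66.9612
  f9: (p4, p1, p5) → 47.7360
  f10: (p4, p3, p5) → 87.5241
  f11: (p4, p8, p1) → 37.9204
  f12: (p4, p3, p8) → 40.5986
  f13: (p7, p0, p5) → 11.3214
  f14: (p7, p2, p5) → 26.9174
  f15: (p7, p2, p0) → 14.0376
  f16: (p6, p0, p1) → 70.2420
  f17: (p6, p11, p1) → 7.9701
  f18: (p10, p11, p0) → 6.7126
  f19: (p10, p6, p0) → 19.9561
  f20: (p10, p6, p11) → 12.1442
Σ area = 672.738

Check V−E+F: 12 − 30 + 20 = 2.


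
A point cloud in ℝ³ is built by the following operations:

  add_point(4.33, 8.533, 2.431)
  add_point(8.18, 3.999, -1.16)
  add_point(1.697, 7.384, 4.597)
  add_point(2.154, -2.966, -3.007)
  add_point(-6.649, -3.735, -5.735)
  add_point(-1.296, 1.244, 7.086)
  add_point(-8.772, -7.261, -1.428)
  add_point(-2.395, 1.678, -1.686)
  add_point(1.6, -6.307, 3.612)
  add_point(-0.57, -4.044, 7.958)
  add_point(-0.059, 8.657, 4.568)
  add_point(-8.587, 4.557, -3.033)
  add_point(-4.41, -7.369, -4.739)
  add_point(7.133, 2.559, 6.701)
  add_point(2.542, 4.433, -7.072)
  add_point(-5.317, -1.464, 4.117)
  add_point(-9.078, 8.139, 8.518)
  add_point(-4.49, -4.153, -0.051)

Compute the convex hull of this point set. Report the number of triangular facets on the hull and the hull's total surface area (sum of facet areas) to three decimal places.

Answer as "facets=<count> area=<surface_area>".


facets=22 area=869.181

13 of the 18 inputs are extreme points: [0, 1, 3, 4, 6, 8, 9, 10, 11, 12, 13, 14, 16].

Triangle areas on the boundary:
  f1: (p0, p14, p1) → 28.3942
  f2: (p11, p0, p14) → 61.4481
  f3: (p6, p9, p16) → 94.8720
  f4: (p6, p11, p16) → 71.2060
  f5: (p8, p6, p12) → 28.3168
  f6: (p8, p6, p9) → 30.9944
  f7: (p4, p14, p12) → 26.5988
  f8: (p4, p11, p14) → 50.1640
  f9: (p4, p6, p12) → 11.5031
  f10: (p4, p6, p11) → 25.7426
  f11: (p3, p8, p1) → 34.1716
  f12: (p3, p8, p12) → 29.8829
  f13: (p3, p14, p1) → 32.2185
  f14: (p3, p14, p12) → 31.1742
  f15: (p13, p8, p1) → 43.8253
  f16: (p13, p8, p9) → 27.1528
  f17: (p13, p0, p1) → 24.8702
  f18: (p13, p9, p16) → 75.6792
  f19: (p10, p13, p16) → 39.5182
  f20: (p10, p13, p0) → 19.0905
  f21: (p10, p11, p16) → 54.5855
  f22: (p10, p11, p0) → 27.7721
Σ area = 869.181

Euler: V−E+F = 13−33+22 = 2.
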